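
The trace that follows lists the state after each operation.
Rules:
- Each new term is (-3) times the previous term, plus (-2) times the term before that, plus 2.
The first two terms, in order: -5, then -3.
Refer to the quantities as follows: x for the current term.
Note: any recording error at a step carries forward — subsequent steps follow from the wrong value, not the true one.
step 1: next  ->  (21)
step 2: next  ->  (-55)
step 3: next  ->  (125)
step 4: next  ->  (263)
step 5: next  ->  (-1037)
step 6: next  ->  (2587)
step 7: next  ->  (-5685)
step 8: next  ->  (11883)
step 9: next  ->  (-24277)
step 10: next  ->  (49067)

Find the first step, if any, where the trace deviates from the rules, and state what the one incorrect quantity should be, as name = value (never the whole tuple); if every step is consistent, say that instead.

step 4, x = -263

Step 1: x = -3*(-3) + (-2)*(-5) + (2) = 21 — exactly as logged.
Step 2: x = -3*(21) + (-2)*(-3) + (2) = -55 — in agreement.
Step 3: x = -3*(-55) + (-2)*(21) + (2) = 125 — matches.
Step 4: x = -3*(125) + (-2)*(-55) + (2) = -263 — the trace disagrees here.
That makes step 4 the first incorrect line — x = -263 is what it should show.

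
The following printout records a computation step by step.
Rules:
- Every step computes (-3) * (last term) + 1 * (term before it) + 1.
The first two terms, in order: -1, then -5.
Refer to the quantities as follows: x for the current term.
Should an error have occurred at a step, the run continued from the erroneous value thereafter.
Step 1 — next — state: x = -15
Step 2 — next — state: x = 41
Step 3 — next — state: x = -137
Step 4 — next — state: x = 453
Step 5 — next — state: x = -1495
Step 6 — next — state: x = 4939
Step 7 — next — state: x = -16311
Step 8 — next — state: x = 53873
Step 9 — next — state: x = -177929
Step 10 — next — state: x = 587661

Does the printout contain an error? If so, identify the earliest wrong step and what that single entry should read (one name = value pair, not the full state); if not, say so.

Step 1: x = -3*(-5) + (1)*(-1) + (1) = 15 — the printout disagrees here.
That makes step 1 the first incorrect line — x = 15 is what it should show.

step 1, x = 15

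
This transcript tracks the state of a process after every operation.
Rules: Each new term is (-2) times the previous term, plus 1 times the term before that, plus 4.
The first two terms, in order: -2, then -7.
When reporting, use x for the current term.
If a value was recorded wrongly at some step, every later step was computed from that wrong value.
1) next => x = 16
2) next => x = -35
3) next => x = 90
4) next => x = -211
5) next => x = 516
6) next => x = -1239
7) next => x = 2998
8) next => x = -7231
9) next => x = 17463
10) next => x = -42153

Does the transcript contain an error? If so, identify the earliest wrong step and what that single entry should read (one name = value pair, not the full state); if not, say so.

Recomputing the run from the initial state:
step 1: x = 16
step 2: x = -35
step 3: x = 90
step 4: x = -211
step 5: x = 516
step 6: x = -1239
step 7: x = 2998
step 8: x = -7231
step 9: x = 17464
step 10: x = -42155
The first disagreement with the transcript is at step 9, where the value should be x = 17464.

step 9, x = 17464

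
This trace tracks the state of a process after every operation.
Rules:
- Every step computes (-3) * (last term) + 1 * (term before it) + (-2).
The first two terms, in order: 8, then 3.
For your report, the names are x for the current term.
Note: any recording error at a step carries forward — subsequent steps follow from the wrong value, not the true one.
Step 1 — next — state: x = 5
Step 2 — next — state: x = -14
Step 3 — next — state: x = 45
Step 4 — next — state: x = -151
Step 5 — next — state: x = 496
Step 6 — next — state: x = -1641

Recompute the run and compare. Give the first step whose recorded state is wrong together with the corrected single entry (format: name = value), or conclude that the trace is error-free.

Step 1: x = -3*(3) + (1)*(8) + (-2) = -3 — this is not what the trace shows.
The earliest wrong entry is at step 1: it should read x = -3.

step 1, x = -3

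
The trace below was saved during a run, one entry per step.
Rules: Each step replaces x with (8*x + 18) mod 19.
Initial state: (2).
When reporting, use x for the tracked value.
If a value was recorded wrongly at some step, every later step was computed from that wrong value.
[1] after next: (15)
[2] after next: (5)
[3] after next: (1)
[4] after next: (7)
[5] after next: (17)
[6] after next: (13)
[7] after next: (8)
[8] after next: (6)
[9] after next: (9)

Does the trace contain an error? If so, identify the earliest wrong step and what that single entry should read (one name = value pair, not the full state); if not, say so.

step 6, x = 2

Recomputing the run from the initial state:
step 1: x = 15
step 2: x = 5
step 3: x = 1
step 4: x = 7
step 5: x = 17
step 6: x = 2
step 7: x = 15
step 8: x = 5
step 9: x = 1
The first disagreement with the trace is at step 6, where the value should be x = 2.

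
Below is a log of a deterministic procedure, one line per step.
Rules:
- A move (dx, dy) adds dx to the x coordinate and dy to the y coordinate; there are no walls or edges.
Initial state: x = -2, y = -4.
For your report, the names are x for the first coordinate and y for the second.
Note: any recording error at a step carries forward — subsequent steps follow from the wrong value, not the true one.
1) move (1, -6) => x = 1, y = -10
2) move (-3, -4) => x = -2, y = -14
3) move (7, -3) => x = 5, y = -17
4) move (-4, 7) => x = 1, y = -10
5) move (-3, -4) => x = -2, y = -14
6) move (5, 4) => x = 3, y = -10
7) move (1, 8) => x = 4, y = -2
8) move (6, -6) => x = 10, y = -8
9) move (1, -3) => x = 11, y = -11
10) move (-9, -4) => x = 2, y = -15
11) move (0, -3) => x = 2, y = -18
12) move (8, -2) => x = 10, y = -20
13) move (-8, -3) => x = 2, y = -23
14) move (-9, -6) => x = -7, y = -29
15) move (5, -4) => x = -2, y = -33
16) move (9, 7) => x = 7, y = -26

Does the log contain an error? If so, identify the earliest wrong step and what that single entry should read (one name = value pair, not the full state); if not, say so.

Recomputing the run from the initial state:
step 1: x = -1, y = -10
step 2: x = -4, y = -14
step 3: x = 3, y = -17
step 4: x = -1, y = -10
step 5: x = -4, y = -14
step 6: x = 1, y = -10
step 7: x = 2, y = -2
step 8: x = 8, y = -8
step 9: x = 9, y = -11
step 10: x = 0, y = -15
step 11: x = 0, y = -18
step 12: x = 8, y = -20
step 13: x = 0, y = -23
step 14: x = -9, y = -29
step 15: x = -4, y = -33
step 16: x = 5, y = -26
The first disagreement with the log is at step 1, where the value should be x = -1.

step 1, x = -1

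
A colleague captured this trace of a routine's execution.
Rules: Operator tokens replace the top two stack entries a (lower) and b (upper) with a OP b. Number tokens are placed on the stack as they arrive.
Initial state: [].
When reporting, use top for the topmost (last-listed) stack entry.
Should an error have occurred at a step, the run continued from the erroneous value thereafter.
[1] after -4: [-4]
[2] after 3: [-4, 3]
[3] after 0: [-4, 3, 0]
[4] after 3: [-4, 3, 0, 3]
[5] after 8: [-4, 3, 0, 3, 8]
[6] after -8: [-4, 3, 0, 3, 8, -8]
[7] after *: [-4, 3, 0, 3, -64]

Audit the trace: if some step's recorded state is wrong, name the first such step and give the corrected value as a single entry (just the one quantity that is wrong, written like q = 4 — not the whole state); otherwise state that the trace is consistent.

Recomputing the run from the initial state:
step 1: [-4]
step 2: [-4, 3]
step 3: [-4, 3, 0]
step 4: [-4, 3, 0, 3]
step 5: [-4, 3, 0, 3, 8]
step 6: [-4, 3, 0, 3, 8, -8]
step 7: [-4, 3, 0, 3, -64]
This matches the trace at every step.

no error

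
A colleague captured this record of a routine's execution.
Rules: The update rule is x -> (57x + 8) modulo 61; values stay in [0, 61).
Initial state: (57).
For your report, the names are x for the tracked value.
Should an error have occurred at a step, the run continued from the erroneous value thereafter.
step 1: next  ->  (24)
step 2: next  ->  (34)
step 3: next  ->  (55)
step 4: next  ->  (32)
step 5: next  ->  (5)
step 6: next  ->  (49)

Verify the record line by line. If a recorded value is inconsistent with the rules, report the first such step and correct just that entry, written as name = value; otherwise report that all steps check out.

step 5, x = 2

Step 1: x = (57*57 + 8) mod 61 = 24 — agrees with the record.
Step 2: x = (57*24 + 8) mod 61 = 34 — matches.
Step 3: x = (57*34 + 8) mod 61 = 55 — matches.
Step 4: x = (57*55 + 8) mod 61 = 32 — same as recorded.
Step 5: x = (57*32 + 8) mod 61 = 2 — the record has a different value.
First deviation found at step 5; the corrected entry is x = 2.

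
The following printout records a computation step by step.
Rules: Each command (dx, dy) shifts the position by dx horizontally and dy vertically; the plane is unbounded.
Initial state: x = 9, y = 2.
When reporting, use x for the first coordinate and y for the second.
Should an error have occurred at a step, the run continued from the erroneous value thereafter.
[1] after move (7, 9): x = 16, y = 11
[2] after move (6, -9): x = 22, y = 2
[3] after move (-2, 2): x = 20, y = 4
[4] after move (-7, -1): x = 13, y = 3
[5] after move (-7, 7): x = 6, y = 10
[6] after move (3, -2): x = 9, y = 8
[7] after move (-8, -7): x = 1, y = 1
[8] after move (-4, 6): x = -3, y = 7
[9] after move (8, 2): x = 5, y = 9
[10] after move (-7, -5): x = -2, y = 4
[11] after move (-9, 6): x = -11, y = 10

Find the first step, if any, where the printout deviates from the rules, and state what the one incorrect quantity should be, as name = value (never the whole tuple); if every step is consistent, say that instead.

no error

Recomputing the run from the initial state:
step 1: x = 16, y = 11
step 2: x = 22, y = 2
step 3: x = 20, y = 4
step 4: x = 13, y = 3
step 5: x = 6, y = 10
step 6: x = 9, y = 8
step 7: x = 1, y = 1
step 8: x = -3, y = 7
step 9: x = 5, y = 9
step 10: x = -2, y = 4
step 11: x = -11, y = 10
This matches the printout at every step.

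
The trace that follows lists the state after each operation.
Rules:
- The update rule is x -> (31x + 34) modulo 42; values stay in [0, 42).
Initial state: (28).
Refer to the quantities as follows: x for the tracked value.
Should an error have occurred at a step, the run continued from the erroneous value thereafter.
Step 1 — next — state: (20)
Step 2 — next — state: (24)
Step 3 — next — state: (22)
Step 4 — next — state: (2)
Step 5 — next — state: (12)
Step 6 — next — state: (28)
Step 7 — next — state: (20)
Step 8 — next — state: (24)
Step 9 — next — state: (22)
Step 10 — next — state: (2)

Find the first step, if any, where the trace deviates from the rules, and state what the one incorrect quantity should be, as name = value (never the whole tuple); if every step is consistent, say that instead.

no error

Step 1: x = (31*28 + 34) mod 42 = 20 — in agreement.
Step 2: x = (31*20 + 34) mod 42 = 24 — checks out.
Step 3: x = (31*24 + 34) mod 42 = 22 — verified.
Step 4: x = (31*22 + 34) mod 42 = 2 — same as recorded.
Step 5: x = (31*2 + 34) mod 42 = 12 — agrees with the trace.
Step 6: x = (31*12 + 34) mod 42 = 28 — checks out.
Step 7: x = (31*28 + 34) mod 42 = 20 — same as recorded.
Step 8: x = (31*20 + 34) mod 42 = 24 — no discrepancy.
Step 9: x = (31*24 + 34) mod 42 = 22 — same as recorded.
Step 10: x = (31*22 + 34) mod 42 = 2 — in agreement.
All entries verified; no error found.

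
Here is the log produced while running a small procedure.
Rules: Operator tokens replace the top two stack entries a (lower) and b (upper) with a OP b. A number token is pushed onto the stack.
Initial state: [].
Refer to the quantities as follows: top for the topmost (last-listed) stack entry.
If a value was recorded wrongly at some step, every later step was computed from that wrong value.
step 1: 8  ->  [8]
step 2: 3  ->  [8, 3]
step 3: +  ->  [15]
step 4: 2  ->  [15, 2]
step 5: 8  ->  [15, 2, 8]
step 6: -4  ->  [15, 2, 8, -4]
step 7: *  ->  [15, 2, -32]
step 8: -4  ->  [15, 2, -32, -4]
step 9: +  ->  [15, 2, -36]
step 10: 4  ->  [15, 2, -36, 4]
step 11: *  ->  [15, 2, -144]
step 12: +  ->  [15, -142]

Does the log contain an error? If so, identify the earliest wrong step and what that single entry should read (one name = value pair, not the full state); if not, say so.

step 3, top = 11

Step 1: push 8: top = 8 — in agreement.
Step 2: push 3: top = 3 — no discrepancy.
Step 3: 8 + 3 = 11 — the recorded entry deviates here.
First deviation found at step 3; the corrected entry is top = 11.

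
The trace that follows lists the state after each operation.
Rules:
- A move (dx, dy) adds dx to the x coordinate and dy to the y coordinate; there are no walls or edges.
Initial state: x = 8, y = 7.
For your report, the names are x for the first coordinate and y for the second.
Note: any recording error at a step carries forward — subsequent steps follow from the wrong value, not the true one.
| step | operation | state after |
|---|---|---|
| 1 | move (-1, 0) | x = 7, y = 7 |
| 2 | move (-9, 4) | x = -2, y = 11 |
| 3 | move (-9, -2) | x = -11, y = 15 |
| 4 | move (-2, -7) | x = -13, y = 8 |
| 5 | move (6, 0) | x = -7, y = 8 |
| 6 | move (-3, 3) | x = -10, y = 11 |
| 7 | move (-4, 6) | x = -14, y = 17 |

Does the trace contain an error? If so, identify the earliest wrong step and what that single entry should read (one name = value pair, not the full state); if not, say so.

step 3, y = 9

step 1: x = 8 + (-1) = 7, y = 7 + (0) = 7 -> agrees with the trace
step 2: x = 7 + (-9) = -2, y = 7 + (4) = 11 -> in agreement
step 3: x = -2 + (-9) = -11, y = 11 + (-2) = 9 -> first mismatch against the trace
That makes step 3 the first incorrect line — y = 9 is what it should show.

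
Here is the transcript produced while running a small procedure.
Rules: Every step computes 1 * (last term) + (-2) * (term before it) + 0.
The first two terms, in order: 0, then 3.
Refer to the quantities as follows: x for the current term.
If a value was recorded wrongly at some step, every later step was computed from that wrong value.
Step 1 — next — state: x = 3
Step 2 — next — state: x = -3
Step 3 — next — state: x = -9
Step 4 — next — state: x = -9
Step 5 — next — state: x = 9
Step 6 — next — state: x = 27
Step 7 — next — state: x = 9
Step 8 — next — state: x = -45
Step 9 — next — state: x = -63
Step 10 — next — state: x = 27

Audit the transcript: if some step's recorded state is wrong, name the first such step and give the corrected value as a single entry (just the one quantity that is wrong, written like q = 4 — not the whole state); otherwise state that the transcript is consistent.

step 4, x = -3

1. x = 1*(3) + (-2)*(0) + (0) = 3 (matches)
2. x = 1*(3) + (-2)*(3) + (0) = -3 (exactly as logged)
3. x = 1*(-3) + (-2)*(3) + (0) = -9 (confirmed correct)
4. x = 1*(-9) + (-2)*(-3) + (0) = -3 (not what was recorded)
First incorrect step: 4; the correct value is x = -3.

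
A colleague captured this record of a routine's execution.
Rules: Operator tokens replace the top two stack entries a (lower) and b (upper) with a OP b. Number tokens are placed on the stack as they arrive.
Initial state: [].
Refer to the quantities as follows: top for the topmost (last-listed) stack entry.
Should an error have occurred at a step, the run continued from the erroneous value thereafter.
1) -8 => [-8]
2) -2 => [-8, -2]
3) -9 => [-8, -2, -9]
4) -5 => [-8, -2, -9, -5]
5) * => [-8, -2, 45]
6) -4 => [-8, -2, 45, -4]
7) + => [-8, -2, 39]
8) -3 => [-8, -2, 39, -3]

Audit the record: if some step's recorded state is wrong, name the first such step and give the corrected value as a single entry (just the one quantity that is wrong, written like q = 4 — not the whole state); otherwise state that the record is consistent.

step 7, top = 41

Step 1: push -8: top = -8 — checks out.
Step 2: push -2: top = -2 — consistent with the record.
Step 3: push -9: top = -9 — checks out.
Step 4: push -5: top = -5 — matches.
Step 5: -9 * -5 = 45 — verified.
Step 6: push -4: top = -4 — verified.
Step 7: 45 + -4 = 41 — the record disagrees here.
First incorrect step: 7; the correct value is top = 41.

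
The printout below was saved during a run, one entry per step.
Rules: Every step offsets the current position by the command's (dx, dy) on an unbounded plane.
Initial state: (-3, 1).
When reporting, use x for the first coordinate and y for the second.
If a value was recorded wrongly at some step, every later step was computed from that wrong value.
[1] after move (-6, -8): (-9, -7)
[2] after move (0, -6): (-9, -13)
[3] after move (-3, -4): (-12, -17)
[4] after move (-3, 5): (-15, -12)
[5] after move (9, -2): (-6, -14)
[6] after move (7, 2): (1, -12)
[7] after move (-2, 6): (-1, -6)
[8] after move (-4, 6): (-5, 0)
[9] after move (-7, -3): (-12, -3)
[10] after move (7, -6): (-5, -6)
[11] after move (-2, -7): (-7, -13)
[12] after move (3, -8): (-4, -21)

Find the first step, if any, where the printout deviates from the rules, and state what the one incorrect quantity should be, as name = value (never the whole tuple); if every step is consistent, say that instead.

1. x = -3 + (-6) = -9, y = 1 + (-8) = -7 (checks out)
2. x = -9 + (0) = -9, y = -7 + (-6) = -13 (same as recorded)
3. x = -9 + (-3) = -12, y = -13 + (-4) = -17 (confirmed correct)
4. x = -12 + (-3) = -15, y = -17 + (5) = -12 (confirmed correct)
5. x = -15 + (9) = -6, y = -12 + (-2) = -14 (in agreement)
6. x = -6 + (7) = 1, y = -14 + (2) = -12 (verified)
7. x = 1 + (-2) = -1, y = -12 + (6) = -6 (confirmed correct)
8. x = -1 + (-4) = -5, y = -6 + (6) = 0 (checks out)
9. x = -5 + (-7) = -12, y = 0 + (-3) = -3 (same as recorded)
10. x = -12 + (7) = -5, y = -3 + (-6) = -9 (the recorded entry deviates here)
Conclusion: step 10 carries the first error; the entry should be y = -9.

step 10, y = -9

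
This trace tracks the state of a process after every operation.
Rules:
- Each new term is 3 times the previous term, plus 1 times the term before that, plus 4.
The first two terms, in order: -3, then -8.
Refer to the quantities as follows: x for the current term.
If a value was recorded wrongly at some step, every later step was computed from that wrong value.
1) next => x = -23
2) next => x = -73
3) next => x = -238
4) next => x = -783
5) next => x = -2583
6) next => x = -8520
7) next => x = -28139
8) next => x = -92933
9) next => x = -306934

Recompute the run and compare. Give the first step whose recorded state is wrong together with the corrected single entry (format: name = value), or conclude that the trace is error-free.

1. x = 3*(-8) + (1)*(-3) + (4) = -23 (in agreement)
2. x = 3*(-23) + (1)*(-8) + (4) = -73 (agrees with the trace)
3. x = 3*(-73) + (1)*(-23) + (4) = -238 (exactly as logged)
4. x = 3*(-238) + (1)*(-73) + (4) = -783 (in agreement)
5. x = 3*(-783) + (1)*(-238) + (4) = -2583 (exactly as logged)
6. x = 3*(-2583) + (1)*(-783) + (4) = -8528 (this is not what the trace shows)
The earliest wrong entry is at step 6: it should read x = -8528.

step 6, x = -8528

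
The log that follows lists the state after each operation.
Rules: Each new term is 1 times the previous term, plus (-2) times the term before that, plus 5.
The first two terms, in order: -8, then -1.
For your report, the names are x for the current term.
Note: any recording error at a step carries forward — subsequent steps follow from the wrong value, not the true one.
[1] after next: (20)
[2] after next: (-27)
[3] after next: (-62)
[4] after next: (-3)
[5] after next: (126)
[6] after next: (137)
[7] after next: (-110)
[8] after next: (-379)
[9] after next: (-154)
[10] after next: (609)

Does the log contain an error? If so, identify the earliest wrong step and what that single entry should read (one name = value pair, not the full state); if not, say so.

Recomputing the run from the initial state:
step 1: x = 20
step 2: x = 27
step 3: x = -8
step 4: x = -57
step 5: x = -36
step 6: x = 83
step 7: x = 160
step 8: x = -1
step 9: x = -316
step 10: x = -309
The first disagreement with the log is at step 2, where the value should be x = 27.

step 2, x = 27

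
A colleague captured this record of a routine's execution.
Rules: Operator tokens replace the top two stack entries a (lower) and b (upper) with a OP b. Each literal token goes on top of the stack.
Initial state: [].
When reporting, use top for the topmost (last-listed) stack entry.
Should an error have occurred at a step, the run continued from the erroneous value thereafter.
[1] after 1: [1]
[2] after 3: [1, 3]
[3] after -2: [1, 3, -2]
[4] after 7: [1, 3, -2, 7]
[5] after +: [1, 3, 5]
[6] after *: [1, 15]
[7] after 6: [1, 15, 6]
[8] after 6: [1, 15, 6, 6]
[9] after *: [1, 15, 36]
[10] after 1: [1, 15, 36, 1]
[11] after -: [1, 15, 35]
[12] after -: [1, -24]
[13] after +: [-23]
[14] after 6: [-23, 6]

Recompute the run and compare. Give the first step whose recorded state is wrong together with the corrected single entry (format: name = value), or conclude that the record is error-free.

step 12, top = -20

Step 1: push 1: top = 1 — in agreement.
Step 2: push 3: top = 3 — verified.
Step 3: push -2: top = -2 — confirmed correct.
Step 4: push 7: top = 7 — in agreement.
Step 5: -2 + 7 = 5 — exactly as logged.
Step 6: 3 * 5 = 15 — agrees with the record.
Step 7: push 6: top = 6 — agrees with the record.
Step 8: push 6: top = 6 — checks out.
Step 9: 6 * 6 = 36 — no discrepancy.
Step 10: push 1: top = 1 — agrees with the record.
Step 11: 36 - 1 = 35 — checks out.
Step 12: 15 - 35 = -20 — a discrepancy with the record.
First deviation found at step 12; the corrected entry is top = -20.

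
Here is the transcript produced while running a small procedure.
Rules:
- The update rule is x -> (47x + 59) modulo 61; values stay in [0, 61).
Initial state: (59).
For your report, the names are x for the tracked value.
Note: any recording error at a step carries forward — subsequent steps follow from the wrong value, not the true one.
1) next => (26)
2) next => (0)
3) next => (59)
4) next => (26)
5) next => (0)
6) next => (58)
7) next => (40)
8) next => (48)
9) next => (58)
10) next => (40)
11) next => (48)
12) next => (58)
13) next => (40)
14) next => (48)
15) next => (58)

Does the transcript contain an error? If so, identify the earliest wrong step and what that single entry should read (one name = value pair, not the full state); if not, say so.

Recomputing the run from the initial state:
step 1: x = 26
step 2: x = 0
step 3: x = 59
step 4: x = 26
step 5: x = 0
step 6: x = 59
step 7: x = 26
step 8: x = 0
step 9: x = 59
step 10: x = 26
step 11: x = 0
step 12: x = 59
step 13: x = 26
step 14: x = 0
step 15: x = 59
The first disagreement with the transcript is at step 6, where the value should be x = 59.

step 6, x = 59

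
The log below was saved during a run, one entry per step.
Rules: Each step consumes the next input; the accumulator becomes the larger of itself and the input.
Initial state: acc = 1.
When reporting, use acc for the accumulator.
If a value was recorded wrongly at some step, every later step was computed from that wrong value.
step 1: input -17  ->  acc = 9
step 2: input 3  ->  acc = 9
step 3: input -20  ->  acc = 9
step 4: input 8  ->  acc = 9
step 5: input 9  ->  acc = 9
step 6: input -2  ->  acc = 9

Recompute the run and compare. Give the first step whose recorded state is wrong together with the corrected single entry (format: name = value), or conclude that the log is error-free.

Recomputing the run from the initial state:
step 1: acc = 1
step 2: acc = 3
step 3: acc = 3
step 4: acc = 8
step 5: acc = 9
step 6: acc = 9
The first disagreement with the log is at step 1, where the value should be acc = 1.

step 1, acc = 1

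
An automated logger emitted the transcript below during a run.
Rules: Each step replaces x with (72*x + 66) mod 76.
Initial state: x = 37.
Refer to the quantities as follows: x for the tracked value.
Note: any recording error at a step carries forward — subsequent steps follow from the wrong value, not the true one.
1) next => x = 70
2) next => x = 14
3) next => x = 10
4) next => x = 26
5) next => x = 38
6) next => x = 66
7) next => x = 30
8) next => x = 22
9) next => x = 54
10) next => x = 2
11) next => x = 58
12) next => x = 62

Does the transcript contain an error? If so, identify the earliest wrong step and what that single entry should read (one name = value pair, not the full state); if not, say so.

1. x = (72*37 + 66) mod 76 = 70 (same as recorded)
2. x = (72*70 + 66) mod 76 = 14 (in agreement)
3. x = (72*14 + 66) mod 76 = 10 (in agreement)
4. x = (72*10 + 66) mod 76 = 26 (exactly as logged)
5. x = (72*26 + 66) mod 76 = 38 (same as recorded)
6. x = (72*38 + 66) mod 76 = 66 (no discrepancy)
7. x = (72*66 + 66) mod 76 = 30 (verified)
8. x = (72*30 + 66) mod 76 = 22 (exactly as logged)
9. x = (72*22 + 66) mod 76 = 54 (agrees with the transcript)
10. x = (72*54 + 66) mod 76 = 2 (in agreement)
11. x = (72*2 + 66) mod 76 = 58 (verified)
12. x = (72*58 + 66) mod 76 = 62 (in agreement)
All entries verified; no error found.

no error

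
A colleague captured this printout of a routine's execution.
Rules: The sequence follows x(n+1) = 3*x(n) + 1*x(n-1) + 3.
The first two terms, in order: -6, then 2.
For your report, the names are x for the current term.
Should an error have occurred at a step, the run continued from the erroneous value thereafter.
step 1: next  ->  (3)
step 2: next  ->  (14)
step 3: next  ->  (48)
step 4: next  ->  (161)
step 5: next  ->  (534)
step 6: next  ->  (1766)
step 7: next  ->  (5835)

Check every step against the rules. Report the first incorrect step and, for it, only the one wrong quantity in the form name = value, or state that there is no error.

no error

step 1: x = 3*(2) + (1)*(-6) + (3) = 3 -> verified
step 2: x = 3*(3) + (1)*(2) + (3) = 14 -> agrees with the printout
step 3: x = 3*(14) + (1)*(3) + (3) = 48 -> matches
step 4: x = 3*(48) + (1)*(14) + (3) = 161 -> exactly as logged
step 5: x = 3*(161) + (1)*(48) + (3) = 534 -> agrees with the printout
step 6: x = 3*(534) + (1)*(161) + (3) = 1766 -> in agreement
step 7: x = 3*(1766) + (1)*(534) + (3) = 5835 -> matches
Each recorded entry agrees with the recomputation.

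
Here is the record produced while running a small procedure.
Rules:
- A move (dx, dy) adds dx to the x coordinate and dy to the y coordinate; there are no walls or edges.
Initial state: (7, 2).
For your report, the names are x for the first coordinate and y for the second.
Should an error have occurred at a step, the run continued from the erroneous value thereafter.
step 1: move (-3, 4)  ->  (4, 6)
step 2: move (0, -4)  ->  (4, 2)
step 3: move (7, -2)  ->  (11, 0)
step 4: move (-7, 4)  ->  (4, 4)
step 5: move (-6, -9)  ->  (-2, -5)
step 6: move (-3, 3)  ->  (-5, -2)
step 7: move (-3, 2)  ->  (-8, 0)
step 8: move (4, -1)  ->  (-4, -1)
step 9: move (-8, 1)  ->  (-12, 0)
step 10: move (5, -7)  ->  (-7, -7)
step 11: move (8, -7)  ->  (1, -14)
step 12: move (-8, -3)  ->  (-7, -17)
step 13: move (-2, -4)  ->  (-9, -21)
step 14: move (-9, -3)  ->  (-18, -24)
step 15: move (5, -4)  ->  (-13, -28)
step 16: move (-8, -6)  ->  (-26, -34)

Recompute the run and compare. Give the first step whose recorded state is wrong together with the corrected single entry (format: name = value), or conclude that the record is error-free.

1. x = 7 + (-3) = 4, y = 2 + (4) = 6 (consistent with the record)
2. x = 4 + (0) = 4, y = 6 + (-4) = 2 (agrees with the record)
3. x = 4 + (7) = 11, y = 2 + (-2) = 0 (matches)
4. x = 11 + (-7) = 4, y = 0 + (4) = 4 (agrees with the record)
5. x = 4 + (-6) = -2, y = 4 + (-9) = -5 (matches)
6. x = -2 + (-3) = -5, y = -5 + (3) = -2 (confirmed correct)
7. x = -5 + (-3) = -8, y = -2 + (2) = 0 (in agreement)
8. x = -8 + (4) = -4, y = 0 + (-1) = -1 (verified)
9. x = -4 + (-8) = -12, y = -1 + (1) = 0 (same as recorded)
10. x = -12 + (5) = -7, y = 0 + (-7) = -7 (checks out)
11. x = -7 + (8) = 1, y = -7 + (-7) = -14 (matches)
12. x = 1 + (-8) = -7, y = -14 + (-3) = -17 (no discrepancy)
13. x = -7 + (-2) = -9, y = -17 + (-4) = -21 (verified)
14. x = -9 + (-9) = -18, y = -21 + (-3) = -24 (no discrepancy)
15. x = -18 + (5) = -13, y = -24 + (-4) = -28 (in agreement)
16. x = -13 + (-8) = -21, y = -28 + (-6) = -34 (a discrepancy with the record)
So the first discrepancy is step 16, where the right value is x = -21.

step 16, x = -21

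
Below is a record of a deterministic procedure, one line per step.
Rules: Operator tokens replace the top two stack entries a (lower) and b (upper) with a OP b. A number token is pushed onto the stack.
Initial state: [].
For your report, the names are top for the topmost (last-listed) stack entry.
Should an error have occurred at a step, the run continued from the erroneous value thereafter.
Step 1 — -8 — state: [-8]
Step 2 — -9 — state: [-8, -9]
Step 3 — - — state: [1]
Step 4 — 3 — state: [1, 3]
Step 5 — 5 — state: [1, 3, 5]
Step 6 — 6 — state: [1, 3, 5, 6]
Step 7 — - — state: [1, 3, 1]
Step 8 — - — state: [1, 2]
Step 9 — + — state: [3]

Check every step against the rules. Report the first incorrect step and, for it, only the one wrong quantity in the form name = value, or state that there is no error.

1. push -8: top = -8 (matches)
2. push -9: top = -9 (verified)
3. -8 - -9 = 1 (confirmed correct)
4. push 3: top = 3 (checks out)
5. push 5: top = 5 (agrees with the record)
6. push 6: top = 6 (consistent with the record)
7. 5 - 6 = -1 (not what was recorded)
So the first discrepancy is step 7, where the right value is top = -1.

step 7, top = -1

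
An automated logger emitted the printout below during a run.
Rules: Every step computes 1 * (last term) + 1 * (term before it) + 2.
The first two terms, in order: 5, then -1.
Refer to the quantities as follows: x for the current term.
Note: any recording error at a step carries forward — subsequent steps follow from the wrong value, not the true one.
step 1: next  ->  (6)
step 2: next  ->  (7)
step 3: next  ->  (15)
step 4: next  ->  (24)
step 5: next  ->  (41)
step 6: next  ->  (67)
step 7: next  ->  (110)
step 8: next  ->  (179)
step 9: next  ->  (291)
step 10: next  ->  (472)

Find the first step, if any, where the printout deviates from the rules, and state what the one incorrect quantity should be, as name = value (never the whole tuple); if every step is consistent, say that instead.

Recomputing the run from the initial state:
step 1: x = 6
step 2: x = 7
step 3: x = 15
step 4: x = 24
step 5: x = 41
step 6: x = 67
step 7: x = 110
step 8: x = 179
step 9: x = 291
step 10: x = 472
This matches the printout at every step.

no error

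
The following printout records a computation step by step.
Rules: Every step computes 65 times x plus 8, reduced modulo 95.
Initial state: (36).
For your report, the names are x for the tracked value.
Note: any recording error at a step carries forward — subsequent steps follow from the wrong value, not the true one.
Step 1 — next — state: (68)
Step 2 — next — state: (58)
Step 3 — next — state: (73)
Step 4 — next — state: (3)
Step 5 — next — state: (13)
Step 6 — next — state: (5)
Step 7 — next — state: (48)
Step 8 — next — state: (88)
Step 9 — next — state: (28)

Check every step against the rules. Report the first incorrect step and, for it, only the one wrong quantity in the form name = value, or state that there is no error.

step 1: x = (65*36 + 8) mod 95 = 68 -> consistent with the printout
step 2: x = (65*68 + 8) mod 95 = 58 -> matches
step 3: x = (65*58 + 8) mod 95 = 73 -> in agreement
step 4: x = (65*73 + 8) mod 95 = 3 -> no discrepancy
step 5: x = (65*3 + 8) mod 95 = 13 -> checks out
step 6: x = (65*13 + 8) mod 95 = 93 -> not what was recorded
That makes step 6 the first incorrect line — x = 93 is what it should show.

step 6, x = 93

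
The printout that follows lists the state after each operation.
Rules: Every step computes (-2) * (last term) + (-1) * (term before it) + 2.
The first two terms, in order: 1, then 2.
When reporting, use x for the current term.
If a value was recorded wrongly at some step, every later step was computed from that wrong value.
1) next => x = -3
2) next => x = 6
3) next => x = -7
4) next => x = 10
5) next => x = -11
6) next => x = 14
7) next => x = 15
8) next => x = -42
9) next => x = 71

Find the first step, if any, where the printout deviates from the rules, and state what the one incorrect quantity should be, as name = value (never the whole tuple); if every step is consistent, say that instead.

Step 1: x = -2*(2) + (-1)*(1) + (2) = -3 — exactly as logged.
Step 2: x = -2*(-3) + (-1)*(2) + (2) = 6 — confirmed correct.
Step 3: x = -2*(6) + (-1)*(-3) + (2) = -7 — confirmed correct.
Step 4: x = -2*(-7) + (-1)*(6) + (2) = 10 — in agreement.
Step 5: x = -2*(10) + (-1)*(-7) + (2) = -11 — exactly as logged.
Step 6: x = -2*(-11) + (-1)*(10) + (2) = 14 — checks out.
Step 7: x = -2*(14) + (-1)*(-11) + (2) = -15 — this is not what the printout shows.
The audit stops at step 7: the recorded entry is wrong and should be x = -15.

step 7, x = -15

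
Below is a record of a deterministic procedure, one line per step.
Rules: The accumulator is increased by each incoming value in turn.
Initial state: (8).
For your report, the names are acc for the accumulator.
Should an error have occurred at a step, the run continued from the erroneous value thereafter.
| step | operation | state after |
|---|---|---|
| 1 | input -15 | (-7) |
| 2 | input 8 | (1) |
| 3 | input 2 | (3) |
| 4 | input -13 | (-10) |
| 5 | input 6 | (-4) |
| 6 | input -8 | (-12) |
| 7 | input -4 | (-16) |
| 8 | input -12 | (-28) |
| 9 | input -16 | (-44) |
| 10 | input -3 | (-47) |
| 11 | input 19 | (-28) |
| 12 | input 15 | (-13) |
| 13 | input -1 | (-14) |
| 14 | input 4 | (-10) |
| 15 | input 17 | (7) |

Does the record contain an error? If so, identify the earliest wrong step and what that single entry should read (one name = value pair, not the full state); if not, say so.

no error

step 1: acc = 8 + -15 = -7 -> consistent with the record
step 2: acc = -7 + 8 = 1 -> same as recorded
step 3: acc = 1 + 2 = 3 -> checks out
step 4: acc = 3 + -13 = -10 -> confirmed correct
step 5: acc = -10 + 6 = -4 -> no discrepancy
step 6: acc = -4 + -8 = -12 -> confirmed correct
step 7: acc = -12 + -4 = -16 -> consistent with the record
step 8: acc = -16 + -12 = -28 -> in agreement
step 9: acc = -28 + -16 = -44 -> consistent with the record
step 10: acc = -44 + -3 = -47 -> consistent with the record
step 11: acc = -47 + 19 = -28 -> agrees with the record
step 12: acc = -28 + 15 = -13 -> agrees with the record
step 13: acc = -13 + -1 = -14 -> checks out
step 14: acc = -14 + 4 = -10 -> confirmed correct
step 15: acc = -10 + 17 = 7 -> verified
All entries verified; no error found.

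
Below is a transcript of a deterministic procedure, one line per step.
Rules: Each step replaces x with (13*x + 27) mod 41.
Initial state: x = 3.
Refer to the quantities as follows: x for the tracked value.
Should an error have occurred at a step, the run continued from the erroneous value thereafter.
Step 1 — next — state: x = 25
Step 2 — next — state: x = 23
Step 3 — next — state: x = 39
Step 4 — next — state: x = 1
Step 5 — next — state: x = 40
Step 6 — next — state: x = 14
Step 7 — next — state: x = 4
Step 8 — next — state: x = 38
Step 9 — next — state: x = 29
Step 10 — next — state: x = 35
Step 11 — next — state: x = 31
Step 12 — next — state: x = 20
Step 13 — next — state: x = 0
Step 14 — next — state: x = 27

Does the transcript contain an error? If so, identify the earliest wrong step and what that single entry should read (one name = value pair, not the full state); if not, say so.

Recomputing the run from the initial state:
step 1: x = 25
step 2: x = 24
step 3: x = 11
step 4: x = 6
step 5: x = 23
step 6: x = 39
step 7: x = 1
step 8: x = 40
step 9: x = 14
step 10: x = 4
step 11: x = 38
step 12: x = 29
step 13: x = 35
step 14: x = 31
The first disagreement with the transcript is at step 2, where the value should be x = 24.

step 2, x = 24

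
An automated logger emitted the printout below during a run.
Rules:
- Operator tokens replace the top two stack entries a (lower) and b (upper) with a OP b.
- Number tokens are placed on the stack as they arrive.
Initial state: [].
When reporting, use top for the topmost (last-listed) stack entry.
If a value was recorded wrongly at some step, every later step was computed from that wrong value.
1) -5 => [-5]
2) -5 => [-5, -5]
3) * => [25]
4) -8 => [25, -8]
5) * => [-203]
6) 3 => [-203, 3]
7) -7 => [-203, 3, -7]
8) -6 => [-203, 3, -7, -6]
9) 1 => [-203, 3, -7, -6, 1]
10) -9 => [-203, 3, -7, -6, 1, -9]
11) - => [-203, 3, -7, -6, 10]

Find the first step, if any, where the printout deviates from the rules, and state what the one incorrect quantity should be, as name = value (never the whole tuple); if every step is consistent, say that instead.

step 5, top = -200

step 1: push -5: top = -5 -> matches
step 2: push -5: top = -5 -> verified
step 3: -5 * -5 = 25 -> consistent with the printout
step 4: push -8: top = -8 -> in agreement
step 5: 25 * -8 = -200 -> first mismatch against the printout
The earliest wrong entry is at step 5: it should read top = -200.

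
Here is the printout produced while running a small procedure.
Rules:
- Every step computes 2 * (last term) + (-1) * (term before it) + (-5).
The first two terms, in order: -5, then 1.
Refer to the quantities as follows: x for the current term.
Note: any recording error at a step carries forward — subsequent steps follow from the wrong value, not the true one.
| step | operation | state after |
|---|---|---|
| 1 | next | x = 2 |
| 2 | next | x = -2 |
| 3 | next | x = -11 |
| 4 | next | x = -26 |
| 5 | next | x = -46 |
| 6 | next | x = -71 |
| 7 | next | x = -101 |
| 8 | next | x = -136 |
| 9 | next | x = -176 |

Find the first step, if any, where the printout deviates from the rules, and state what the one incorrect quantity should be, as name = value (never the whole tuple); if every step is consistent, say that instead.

step 1: x = 2*(1) + (-1)*(-5) + (-5) = 2 -> agrees with the printout
step 2: x = 2*(2) + (-1)*(1) + (-5) = -2 -> exactly as logged
step 3: x = 2*(-2) + (-1)*(2) + (-5) = -11 -> in agreement
step 4: x = 2*(-11) + (-1)*(-2) + (-5) = -25 -> this is not what the printout shows
That makes step 4 the first incorrect line — x = -25 is what it should show.

step 4, x = -25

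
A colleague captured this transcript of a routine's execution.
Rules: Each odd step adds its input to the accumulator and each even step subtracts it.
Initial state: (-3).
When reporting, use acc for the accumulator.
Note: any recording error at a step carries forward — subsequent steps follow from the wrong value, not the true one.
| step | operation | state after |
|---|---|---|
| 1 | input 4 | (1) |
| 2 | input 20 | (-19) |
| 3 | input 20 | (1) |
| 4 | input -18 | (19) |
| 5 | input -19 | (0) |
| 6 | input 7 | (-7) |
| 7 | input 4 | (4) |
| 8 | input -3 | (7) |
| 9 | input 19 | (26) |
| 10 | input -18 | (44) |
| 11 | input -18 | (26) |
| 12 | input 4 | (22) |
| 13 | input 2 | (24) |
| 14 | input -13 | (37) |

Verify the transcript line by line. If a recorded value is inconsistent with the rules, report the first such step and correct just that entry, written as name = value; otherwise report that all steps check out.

step 7, acc = -3

Recomputing the run from the initial state:
step 1: acc = 1
step 2: acc = -19
step 3: acc = 1
step 4: acc = 19
step 5: acc = 0
step 6: acc = -7
step 7: acc = -3
step 8: acc = 0
step 9: acc = 19
step 10: acc = 37
step 11: acc = 19
step 12: acc = 15
step 13: acc = 17
step 14: acc = 30
The first disagreement with the transcript is at step 7, where the value should be acc = -3.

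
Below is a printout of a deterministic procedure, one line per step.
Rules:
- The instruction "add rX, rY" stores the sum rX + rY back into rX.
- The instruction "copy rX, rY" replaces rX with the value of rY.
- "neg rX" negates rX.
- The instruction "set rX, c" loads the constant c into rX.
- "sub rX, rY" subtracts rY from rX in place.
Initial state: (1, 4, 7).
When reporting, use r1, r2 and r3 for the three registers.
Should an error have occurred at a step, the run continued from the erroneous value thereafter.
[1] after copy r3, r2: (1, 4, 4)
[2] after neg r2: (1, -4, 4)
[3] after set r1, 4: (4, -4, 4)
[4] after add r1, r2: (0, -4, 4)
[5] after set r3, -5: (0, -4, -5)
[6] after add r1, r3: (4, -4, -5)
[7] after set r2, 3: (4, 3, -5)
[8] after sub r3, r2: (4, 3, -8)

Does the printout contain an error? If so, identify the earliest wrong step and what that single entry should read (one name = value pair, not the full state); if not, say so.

1. r3 = 4 (matches)
2. r2 = -(4) = -4 (verified)
3. r1 = 4 (consistent with the printout)
4. r1 = 4 + -4 = 0 (in agreement)
5. r3 = -5 (no discrepancy)
6. r1 = 0 + -5 = -5 (this is not what the printout shows)
Conclusion: step 6 carries the first error; the entry should be r1 = -5.

step 6, r1 = -5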